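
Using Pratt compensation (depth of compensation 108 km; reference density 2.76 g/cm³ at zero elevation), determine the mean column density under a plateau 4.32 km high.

2.65 g/cm³

Pratt balance: ρ_ref D = ρ (D + h).
ρ = ρ_ref D/(D + h) = 2.76 × 108 km/(108 km + 4.32 km) = 2.65 g/cm³.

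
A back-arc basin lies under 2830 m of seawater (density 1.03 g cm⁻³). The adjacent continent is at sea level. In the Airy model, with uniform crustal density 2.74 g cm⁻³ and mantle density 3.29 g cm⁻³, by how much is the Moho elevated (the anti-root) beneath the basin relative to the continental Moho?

By Archimedes' principle applied to the lithosphere: replacing crust with seawater at the top is compensated by replacing crust with mantle at the base: d (ρ_c − ρ_w) = a (ρ_m − ρ_c).
a = d (ρ_c − ρ_w)/(ρ_m − ρ_c) = 2830 m × 1.71/0.55 = 8800 m.

8800 m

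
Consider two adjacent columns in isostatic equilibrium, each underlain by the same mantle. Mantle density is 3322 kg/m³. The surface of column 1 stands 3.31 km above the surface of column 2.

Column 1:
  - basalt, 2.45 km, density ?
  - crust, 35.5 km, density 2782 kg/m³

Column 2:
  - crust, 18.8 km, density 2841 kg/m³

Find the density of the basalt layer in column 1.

Take the compensation level at the base of the deeper column (depth z_c below the surface of column 1) and equate Σ ρ_i t_i down to z_c; mantle fills any gap and the z_c terms cancel.
Column 1: 2.45×ρ + 35.5×2782 + (z_c − 37.95)×3322
Column 2: 3.31×0 + 18.8×2841 + (z_c − 3.31 − 18.8)×3322
The z_c×3322 term appears on both sides and cancels. Collect the known terms of each column as K = Σ(ρt)_known − 3322 × (depth of known layers): K_1 = 98761 − 3322×37.95 = −27308.9; K_2 = 53410.8 − 3322×(3.31 + 18.8) = −20038.62.
Balance: K_1 + 2.45×ρ = K_2, so ρ = (K_2 − K_1)/2.45 = 7270.28/2.45 = 2970 kg/m³.

2970 kg/m³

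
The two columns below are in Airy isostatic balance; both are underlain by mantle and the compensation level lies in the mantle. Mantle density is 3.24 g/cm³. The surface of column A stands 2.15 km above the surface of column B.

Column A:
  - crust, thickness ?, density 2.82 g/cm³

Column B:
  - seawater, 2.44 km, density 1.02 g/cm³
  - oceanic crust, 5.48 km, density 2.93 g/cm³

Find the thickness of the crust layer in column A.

33.5 km

Take the compensation level at the base of the deeper column (depth z_c below the surface of column A) and equate Σ ρ_i t_i down to z_c; mantle fills any gap and the z_c terms cancel.
Column A: x×2.82 + (z_c − 0 − x)×3.24
Column B: 2.15×0 + 2.44×1.02 + 5.48×2.93 + (z_c − 2.15 − 7.92)×3.24
The z_c×3.24 term appears on both sides and cancels. Collect the known terms of each column as K = Σ(ρt)_known − 3.24 × (depth of known layers): K_A = 0 − 3.24×0 = 0; K_B = 18.5452 − 3.24×(2.15 + 7.92) = −14.0816.
Balance: K_A − x×(3.24 − 2.82) = K_B, so x = (K_A − K_B)/(3.24 − 2.82) = 14.0816/0.42 = 33.5 km.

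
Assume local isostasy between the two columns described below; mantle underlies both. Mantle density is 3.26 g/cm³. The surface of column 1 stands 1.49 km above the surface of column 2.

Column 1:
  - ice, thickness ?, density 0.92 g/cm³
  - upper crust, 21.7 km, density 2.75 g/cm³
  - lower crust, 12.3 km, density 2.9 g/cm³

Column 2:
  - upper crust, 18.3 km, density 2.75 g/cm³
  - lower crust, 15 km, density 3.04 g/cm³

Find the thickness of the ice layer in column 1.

Take the compensation level at the base of the deeper column (depth z_c below the surface of column 1) and equate Σ ρ_i t_i down to z_c; mantle fills any gap and the z_c terms cancel.
Column 1: x×0.92 + 21.7×2.75 + 12.3×2.9 + (z_c − 34 − x)×3.26
Column 2: 1.49×0 + 18.3×2.75 + 15×3.04 + (z_c − 1.49 − 33.3)×3.26
The z_c×3.26 term appears on both sides and cancels. Collect the known terms of each column as K = Σ(ρt)_known − 3.26 × (depth of known layers): K_1 = 95.345 − 3.26×34 = −15.495; K_2 = 95.925 − 3.26×(1.49 + 33.3) = −17.4904.
Balance: K_1 − x×(3.26 − 0.92) = K_2, so x = (K_1 − K_2)/(3.26 − 0.92) = 1.9954/2.34 = 0.853 km.

0.853 km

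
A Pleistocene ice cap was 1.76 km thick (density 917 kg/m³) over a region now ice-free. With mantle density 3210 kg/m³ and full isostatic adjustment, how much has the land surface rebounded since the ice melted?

Removing the load lets mantle flow back in; uplift u satisfies ρ_ice t = ρ_m u.
u = t ρ_ice/ρ_m = 1.76 km × 917/3210 = 0.503 km.

0.503 km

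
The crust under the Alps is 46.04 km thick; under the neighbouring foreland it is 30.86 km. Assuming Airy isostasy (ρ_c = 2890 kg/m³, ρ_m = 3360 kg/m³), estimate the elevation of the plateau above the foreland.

Excess crust Δ = 46.04 km − 30.86 km = 15.18 km, split between elevation h and root r with h + r = Δ.
Airy balance ρ_c h = (ρ_m − ρ_c) r gives r = h ρ_c/(ρ_m − ρ_c), so h (1 + ρ_c/(ρ_m − ρ_c)) = Δ, i.e. h = Δ (ρ_m − ρ_c)/ρ_m.
h = 15.18 km × 470/3360 = 2.12 km.

2.12 km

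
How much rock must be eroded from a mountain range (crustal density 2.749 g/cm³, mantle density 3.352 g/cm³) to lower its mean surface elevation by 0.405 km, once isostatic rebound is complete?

2.25 km

Net drop Δ = e − u = e − e ρ_c/ρ_m = e (ρ_m − ρ_c)/ρ_m.
e = Δ ρ_m/(ρ_m − ρ_c) = 0.405 km × 3.352/0.603 = 2.25 km.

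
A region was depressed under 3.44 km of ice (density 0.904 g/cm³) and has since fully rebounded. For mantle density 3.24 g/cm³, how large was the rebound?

Removing the load lets mantle flow back in; uplift u satisfies ρ_ice t = ρ_m u.
u = t ρ_ice/ρ_m = 3.44 km × 0.904/3.24 = 0.96 km.

0.96 km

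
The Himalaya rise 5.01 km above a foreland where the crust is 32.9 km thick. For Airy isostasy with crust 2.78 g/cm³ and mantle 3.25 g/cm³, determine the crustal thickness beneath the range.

Root depth r = h ρ_c / (ρ_m − ρ_c) = 5.01 km × 2.78 / 0.47 = 29.63 km.
Total thickness = T + h + r = 32.9 km + 5.01 km + 29.63 km = 67.5 km.

67.5 km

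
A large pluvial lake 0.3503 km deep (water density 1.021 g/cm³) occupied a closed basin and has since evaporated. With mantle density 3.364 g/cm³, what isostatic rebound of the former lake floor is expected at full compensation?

0.106 km

u = d ρ_w/ρ_m = 0.3503 km × 1.021/3.364 = 0.106 km.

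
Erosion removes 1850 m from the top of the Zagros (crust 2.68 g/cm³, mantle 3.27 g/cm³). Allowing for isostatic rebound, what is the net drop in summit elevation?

Rebound u = e ρ_c/ρ_m = 1850 m × 2.68/3.27 = 1516 m.
Net surface drop = e − u = 1850 m − 1516 m = e (ρ_m − ρ_c)/ρ_m = 334 m.

334 m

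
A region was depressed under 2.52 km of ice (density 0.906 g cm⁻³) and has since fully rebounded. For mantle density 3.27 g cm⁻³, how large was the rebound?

Removing the load lets mantle flow back in; uplift u satisfies ρ_ice t = ρ_m u.
u = t ρ_ice/ρ_m = 2.52 km × 0.906/3.27 = 0.698 km.

0.698 km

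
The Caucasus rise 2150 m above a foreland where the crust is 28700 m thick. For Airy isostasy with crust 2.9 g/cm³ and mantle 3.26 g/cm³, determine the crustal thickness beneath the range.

Root depth r = h ρ_c / (ρ_m − ρ_c) = 2150 m × 2.9 / 0.36 = 17320 m.
Total thickness = T + h + r = 28700 m + 2150 m + 17320 m = 48200 m.

48200 m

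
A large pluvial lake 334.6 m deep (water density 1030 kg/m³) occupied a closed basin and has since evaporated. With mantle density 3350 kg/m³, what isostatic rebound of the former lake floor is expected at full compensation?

103 m

u = d ρ_w/ρ_m = 334.6 m × 1030/3350 = 103 m.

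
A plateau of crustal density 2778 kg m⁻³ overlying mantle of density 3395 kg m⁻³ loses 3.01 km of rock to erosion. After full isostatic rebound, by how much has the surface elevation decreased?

Rebound u = e ρ_c/ρ_m = 3.01 km × 2778/3395 = 2.463 km.
Net surface drop = e − u = 3.01 km − 2.463 km = e (ρ_m − ρ_c)/ρ_m = 0.547 km.

0.547 km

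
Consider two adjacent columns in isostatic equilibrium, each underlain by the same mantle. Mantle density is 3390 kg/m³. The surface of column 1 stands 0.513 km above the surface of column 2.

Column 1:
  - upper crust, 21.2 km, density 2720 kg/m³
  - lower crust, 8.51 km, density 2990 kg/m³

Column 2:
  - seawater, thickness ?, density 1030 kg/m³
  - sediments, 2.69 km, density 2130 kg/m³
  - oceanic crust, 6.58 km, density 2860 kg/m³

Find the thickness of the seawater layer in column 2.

Take the compensation level at the base of the deeper column (depth z_c below the surface of column 1) and equate Σ ρ_i t_i down to z_c; mantle fills any gap and the z_c terms cancel.
Column 1: 21.2×2720 + 8.51×2990 + (z_c − 29.71)×3390
Column 2: 0.513×0 + x×1030 + 2.69×2130 + 6.58×2860 + (z_c − 0.513 − 9.27 − x)×3390
The z_c×3390 term appears on both sides and cancels. Collect the known terms of each column as K = Σ(ρt)_known − 3390 × (depth of known layers): K_1 = 83108.9 − 3390×29.71 = −17608; K_2 = 24548.5 − 3390×(0.513 + 9.27) = −8615.87.
Balance: K_1 = K_2 − x×(3390 − 1030), so x = (K_2 − K_1)/(3390 − 1030) = 8992.13/2360 = 3.81 km.

3.81 km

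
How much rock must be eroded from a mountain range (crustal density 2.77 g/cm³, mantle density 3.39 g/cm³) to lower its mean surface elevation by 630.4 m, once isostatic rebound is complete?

Net drop Δ = e − u = e − e ρ_c/ρ_m = e (ρ_m − ρ_c)/ρ_m.
e = Δ ρ_m/(ρ_m − ρ_c) = 630.4 m × 3.39/0.62 = 3450 m.

3450 m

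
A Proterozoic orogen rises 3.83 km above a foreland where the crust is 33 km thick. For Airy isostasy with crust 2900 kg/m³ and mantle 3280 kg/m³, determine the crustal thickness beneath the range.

Root depth r = h ρ_c / (ρ_m − ρ_c) = 3.83 km × 2900 / 380 = 29.23 km.
Total thickness = T + h + r = 33 km + 3.83 km + 29.23 km = 66.1 km.

66.1 km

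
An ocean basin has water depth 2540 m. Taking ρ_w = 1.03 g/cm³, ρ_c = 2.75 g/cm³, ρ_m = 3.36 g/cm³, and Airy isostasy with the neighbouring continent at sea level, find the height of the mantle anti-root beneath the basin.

7160 m

By Archimedes' principle applied to the lithosphere: replacing crust with seawater at the top is compensated by replacing crust with mantle at the base: d (ρ_c − ρ_w) = a (ρ_m − ρ_c).
a = d (ρ_c − ρ_w)/(ρ_m − ρ_c) = 2540 m × 1.72/0.61 = 7160 m.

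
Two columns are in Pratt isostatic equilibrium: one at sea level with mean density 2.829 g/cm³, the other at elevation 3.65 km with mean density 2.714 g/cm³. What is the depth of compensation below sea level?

ρ_ref D = ρ (D + h) → D (ρ_ref − ρ) = ρ h.
D = ρ h/(ρ_ref − ρ) = 2.714 × 3.65 km/(2.829 − 2.714) = 86.1 km.

86.1 km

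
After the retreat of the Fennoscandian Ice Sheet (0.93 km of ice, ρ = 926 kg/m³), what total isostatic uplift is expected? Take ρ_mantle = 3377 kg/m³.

Removing the load lets mantle flow back in; uplift u satisfies ρ_ice t = ρ_m u.
u = t ρ_ice/ρ_m = 0.93 km × 926/3377 = 0.255 km.

0.255 km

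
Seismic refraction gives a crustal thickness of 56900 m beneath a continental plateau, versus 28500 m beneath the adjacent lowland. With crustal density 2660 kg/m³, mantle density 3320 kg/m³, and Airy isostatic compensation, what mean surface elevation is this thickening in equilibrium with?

5650 m

Excess crust Δ = 56900 m − 28500 m = 28400 m, split between elevation h and root r with h + r = Δ.
Airy balance ρ_c h = (ρ_m − ρ_c) r gives r = h ρ_c/(ρ_m − ρ_c), so h (1 + ρ_c/(ρ_m − ρ_c)) = Δ, i.e. h = Δ (ρ_m − ρ_c)/ρ_m.
h = 28400 m × 660/3320 = 5650 m.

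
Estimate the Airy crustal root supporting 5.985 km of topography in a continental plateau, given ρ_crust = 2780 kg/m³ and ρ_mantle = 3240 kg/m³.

36.2 km

For local isostatic compensation: the weight of the topography is balanced by the buoyancy of the root, ρ_c h = (ρ_m − ρ_c) r.
r = h · ρ_c / (ρ_m − ρ_c) = 5.985 km × 2780 / (3240 − 2780) = 36.2 km.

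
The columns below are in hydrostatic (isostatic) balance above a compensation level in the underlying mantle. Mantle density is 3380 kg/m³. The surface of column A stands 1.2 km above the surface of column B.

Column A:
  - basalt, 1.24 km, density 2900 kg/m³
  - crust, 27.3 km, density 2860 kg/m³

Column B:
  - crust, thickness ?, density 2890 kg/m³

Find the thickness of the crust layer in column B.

21.9 km

Take the compensation level at the base of the deeper column (depth z_c below the surface of column A) and equate Σ ρ_i t_i down to z_c; mantle fills any gap and the z_c terms cancel.
Column A: 1.24×2900 + 27.3×2860 + (z_c − 28.54)×3380
Column B: 1.2×0 + x×2890 + (z_c − 1.2 − 0 − x)×3380
The z_c×3380 term appears on both sides and cancels. Collect the known terms of each column as K = Σ(ρt)_known − 3380 × (depth of known layers): K_A = 81674 − 3380×28.54 = −14791.2; K_B = 0 − 3380×(1.2 + 0) = −4056.
Balance: K_A = K_B − x×(3380 − 2890), so x = (K_B − K_A)/(3380 − 2890) = 10735.2/490 = 21.9 km.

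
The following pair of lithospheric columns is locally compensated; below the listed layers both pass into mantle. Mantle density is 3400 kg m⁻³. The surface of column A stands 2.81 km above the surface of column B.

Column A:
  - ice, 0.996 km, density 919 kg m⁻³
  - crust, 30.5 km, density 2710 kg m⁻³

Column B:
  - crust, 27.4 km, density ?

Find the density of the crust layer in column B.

2890 kg m⁻³

Take the compensation level at the base of the deeper column (depth z_c below the surface of column A) and equate Σ ρ_i t_i down to z_c; mantle fills any gap and the z_c terms cancel.
Column A: 0.996×919 + 30.5×2710 + (z_c − 31.496)×3400
Column B: 2.81×0 + 27.4×ρ + (z_c − 2.81 − 27.4)×3400
The z_c×3400 term appears on both sides and cancels. Collect the known terms of each column as K = Σ(ρt)_known − 3400 × (depth of known layers): K_A = 83570.324 − 3400×31.496 = −23516.076; K_B = 0 − 3400×(2.81 + 27.4) = −102714.
Balance: K_A = K_B + 27.4×ρ, so ρ = (K_A − K_B)/27.4 = 79197.9/27.4 = 2890 kg m⁻³.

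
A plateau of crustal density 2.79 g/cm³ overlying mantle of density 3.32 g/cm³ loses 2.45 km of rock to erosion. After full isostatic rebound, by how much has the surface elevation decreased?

Rebound u = e ρ_c/ρ_m = 2.45 km × 2.79/3.32 = 2.059 km.
Net surface drop = e − u = 2.45 km − 2.059 km = e (ρ_m − ρ_c)/ρ_m = 0.391 km.

0.391 km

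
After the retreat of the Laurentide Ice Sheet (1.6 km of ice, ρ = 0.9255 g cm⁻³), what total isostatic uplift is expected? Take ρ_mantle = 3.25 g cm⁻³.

0.456 km

Removing the load lets mantle flow back in; uplift u satisfies ρ_ice t = ρ_m u.
u = t ρ_ice/ρ_m = 1.6 km × 0.9255/3.25 = 0.456 km.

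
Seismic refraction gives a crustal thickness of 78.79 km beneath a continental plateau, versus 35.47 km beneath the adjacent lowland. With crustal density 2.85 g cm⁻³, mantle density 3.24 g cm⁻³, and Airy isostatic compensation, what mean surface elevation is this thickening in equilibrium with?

5.21 km

Excess crust Δ = 78.79 km − 35.47 km = 43.32 km, split between elevation h and root r with h + r = Δ.
Airy balance ρ_c h = (ρ_m − ρ_c) r gives r = h ρ_c/(ρ_m − ρ_c), so h (1 + ρ_c/(ρ_m − ρ_c)) = Δ, i.e. h = Δ (ρ_m − ρ_c)/ρ_m.
h = 43.32 km × 0.39/3.24 = 5.21 km.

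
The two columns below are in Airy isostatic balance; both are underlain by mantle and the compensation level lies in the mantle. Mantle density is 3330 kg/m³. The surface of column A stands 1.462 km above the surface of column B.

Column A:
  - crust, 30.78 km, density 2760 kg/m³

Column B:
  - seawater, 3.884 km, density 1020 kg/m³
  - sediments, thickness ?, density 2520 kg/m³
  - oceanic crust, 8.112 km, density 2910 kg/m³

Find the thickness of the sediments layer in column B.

Take the compensation level at the base of the deeper column (depth z_c below the surface of column A) and equate Σ ρ_i t_i down to z_c; mantle fills any gap and the z_c terms cancel.
Column A: 30.78×2760 + (z_c − 30.78)×3330
Column B: 1.462×0 + 3.884×1020 + x×2520 + 8.112×2910 + (z_c − 1.462 − 11.996 − x)×3330
The z_c×3330 term appears on both sides and cancels. Collect the known terms of each column as K = Σ(ρt)_known − 3330 × (depth of known layers): K_A = 84952.8 − 3330×30.78 = −17544.6; K_B = 27567.6 − 3330×(1.462 + 11.996) = −17247.54.
Balance: K_A = K_B − x×(3330 − 2520), so x = (K_B − K_A)/(3330 − 2520) = 297.06/810 = 0.367 km.

0.367 km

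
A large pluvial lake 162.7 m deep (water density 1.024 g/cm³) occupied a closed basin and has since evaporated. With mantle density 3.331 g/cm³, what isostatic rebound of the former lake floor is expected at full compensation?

50 m

u = d ρ_w/ρ_m = 162.7 m × 1.024/3.331 = 50 m.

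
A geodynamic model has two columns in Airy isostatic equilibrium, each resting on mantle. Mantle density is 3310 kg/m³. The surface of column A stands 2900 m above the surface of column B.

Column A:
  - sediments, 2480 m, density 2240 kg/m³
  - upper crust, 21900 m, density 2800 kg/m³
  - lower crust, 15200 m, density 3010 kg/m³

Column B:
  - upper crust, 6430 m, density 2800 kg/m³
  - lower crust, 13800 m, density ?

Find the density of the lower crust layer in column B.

Take the compensation level at the base of the deeper column (depth z_c below the surface of column A) and equate Σ ρ_i t_i down to z_c; mantle fills any gap and the z_c terms cancel.
Column A: 2480×2240 + 21900×2800 + 15200×3010 + (z_c − 39580)×3310
Column B: 2900×0 + 6430×2800 + 13800×ρ + (z_c − 2900 − 20230)×3310
The z_c×3310 term appears on both sides and cancels. Collect the known terms of each column as K = Σ(ρt)_known − 3310 × (depth of known layers): K_A = 112627200 − 3310×39580 = −18382600; K_B = 18004000 − 3310×(2900 + 20230) = −58556300.
Balance: K_A = K_B + 13800×ρ, so ρ = (K_A − K_B)/13800 = 40173700/13800 = 2910 kg/m³.

2910 kg/m³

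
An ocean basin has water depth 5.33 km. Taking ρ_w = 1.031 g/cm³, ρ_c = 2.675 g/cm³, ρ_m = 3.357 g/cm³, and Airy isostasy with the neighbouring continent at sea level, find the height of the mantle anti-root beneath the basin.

In Airy isostatic equilibrium: replacing crust with seawater at the top is compensated by replacing crust with mantle at the base: d (ρ_c − ρ_w) = a (ρ_m − ρ_c).
a = d (ρ_c − ρ_w)/(ρ_m − ρ_c) = 5.33 km × 1.644/0.682 = 12.8 km.

12.8 km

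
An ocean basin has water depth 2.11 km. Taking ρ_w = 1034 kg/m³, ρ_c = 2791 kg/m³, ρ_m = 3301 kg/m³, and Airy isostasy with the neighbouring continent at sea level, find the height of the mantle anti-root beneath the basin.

Equating mass per unit area of the two columns: replacing crust with seawater at the top is compensated by replacing crust with mantle at the base: d (ρ_c − ρ_w) = a (ρ_m − ρ_c).
a = d (ρ_c − ρ_w)/(ρ_m − ρ_c) = 2.11 km × 1757/510 = 7.27 km.

7.27 km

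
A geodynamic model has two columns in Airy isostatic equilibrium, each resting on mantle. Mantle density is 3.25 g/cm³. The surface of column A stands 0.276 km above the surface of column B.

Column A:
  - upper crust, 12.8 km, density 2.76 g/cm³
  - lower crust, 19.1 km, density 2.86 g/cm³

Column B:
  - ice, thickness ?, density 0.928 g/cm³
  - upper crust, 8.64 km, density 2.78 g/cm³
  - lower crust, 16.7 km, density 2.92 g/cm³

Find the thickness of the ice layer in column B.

Take the compensation level at the base of the deeper column (depth z_c below the surface of column A) and equate Σ ρ_i t_i down to z_c; mantle fills any gap and the z_c terms cancel.
Column A: 12.8×2.76 + 19.1×2.86 + (z_c − 31.9)×3.25
Column B: 0.276×0 + x×0.928 + 8.64×2.78 + 16.7×2.92 + (z_c − 0.276 − 25.34 − x)×3.25
The z_c×3.25 term appears on both sides and cancels. Collect the known terms of each column as K = Σ(ρt)_known − 3.25 × (depth of known layers): K_A = 89.954 − 3.25×31.9 = −13.721; K_B = 72.7832 − 3.25×(0.276 + 25.34) = −10.4688.
Balance: K_A = K_B − x×(3.25 − 0.928), so x = (K_B − K_A)/(3.25 − 0.928) = 3.2522/2.322 = 1.4 km.

1.4 km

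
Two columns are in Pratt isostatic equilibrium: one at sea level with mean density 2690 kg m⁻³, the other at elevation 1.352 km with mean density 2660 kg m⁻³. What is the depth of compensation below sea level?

ρ_ref D = ρ (D + h) → D (ρ_ref − ρ) = ρ h.
D = ρ h/(ρ_ref − ρ) = 2660 × 1.352 km/(2690 − 2660) = 120 km.

120 km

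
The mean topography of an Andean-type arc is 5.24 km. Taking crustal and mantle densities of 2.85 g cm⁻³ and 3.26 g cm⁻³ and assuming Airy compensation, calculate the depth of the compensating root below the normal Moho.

36.4 km

By Archimedes' principle applied to the lithosphere: the weight of the topography is balanced by the buoyancy of the root, ρ_c h = (ρ_m − ρ_c) r.
r = h · ρ_c / (ρ_m − ρ_c) = 5.24 km × 2.85 / (3.26 − 2.85) = 36.4 km.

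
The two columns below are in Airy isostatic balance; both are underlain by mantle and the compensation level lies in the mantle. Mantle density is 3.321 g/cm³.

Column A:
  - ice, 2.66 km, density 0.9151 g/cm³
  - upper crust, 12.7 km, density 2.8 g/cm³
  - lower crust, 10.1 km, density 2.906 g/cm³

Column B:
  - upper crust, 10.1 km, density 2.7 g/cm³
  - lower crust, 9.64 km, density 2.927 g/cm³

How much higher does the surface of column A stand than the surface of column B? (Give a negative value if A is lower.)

2.15 km

For any compensation level in the mantle, the mantle terms cancel and isostasy reduces to e = (Σt_A − Σt_B) − (Σ(ρt)_A − Σ(ρt)_B) / ρ_m.
Σt_A = 25.46 km; Σt_B = 19.74 km; Σ(ρt)_A = 67.344766; Σ(ρt)_B = 55.48628 (in km·g/cm³).
e = (25.46 − 19.74) − (67.344766 − 55.48628) / 3.321 = 2.15 km.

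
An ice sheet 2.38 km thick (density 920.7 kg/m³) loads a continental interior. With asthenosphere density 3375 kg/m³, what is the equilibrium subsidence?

0.649 km

Equating mass per unit area of the two columns: the ice load ρ_ice t is balanced by mantle displaced below, ρ_m s.
s = t ρ_ice / ρ_m = 2.38 km × 920.7/3375 = 0.649 km.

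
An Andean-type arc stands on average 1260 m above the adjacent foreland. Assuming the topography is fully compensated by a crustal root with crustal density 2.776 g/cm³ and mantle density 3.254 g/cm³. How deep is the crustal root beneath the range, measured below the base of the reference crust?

7320 m

Equating mass per unit area of the two columns: the weight of the topography is balanced by the buoyancy of the root, ρ_c h = (ρ_m − ρ_c) r.
r = h · ρ_c / (ρ_m − ρ_c) = 1260 m × 2.776 / (3.254 − 2.776) = 7320 m.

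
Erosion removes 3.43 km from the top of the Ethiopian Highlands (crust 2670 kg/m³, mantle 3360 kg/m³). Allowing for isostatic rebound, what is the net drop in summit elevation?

0.704 km

Rebound u = e ρ_c/ρ_m = 3.43 km × 2670/3360 = 2.726 km.
Net surface drop = e − u = 3.43 km − 2.726 km = e (ρ_m − ρ_c)/ρ_m = 0.704 km.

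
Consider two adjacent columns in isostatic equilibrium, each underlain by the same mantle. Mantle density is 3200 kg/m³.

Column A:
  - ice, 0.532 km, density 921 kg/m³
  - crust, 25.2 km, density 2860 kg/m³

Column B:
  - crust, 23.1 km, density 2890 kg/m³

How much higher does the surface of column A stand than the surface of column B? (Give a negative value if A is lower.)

For any compensation level in the mantle, the mantle terms cancel and isostasy reduces to e = (Σt_A − Σt_B) − (Σ(ρt)_A − Σ(ρt)_B) / ρ_m.
Σt_A = 25.732 km; Σt_B = 23.1 km; Σ(ρt)_A = 72561.972; Σ(ρt)_B = 66759 (in km·kg/m³).
e = (25.732 − 23.1) − (72561.972 − 66759) / 3200 = 0.819 km.

0.819 km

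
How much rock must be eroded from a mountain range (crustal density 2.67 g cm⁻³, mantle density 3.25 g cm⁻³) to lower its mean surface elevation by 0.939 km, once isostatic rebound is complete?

Net drop Δ = e − u = e − e ρ_c/ρ_m = e (ρ_m − ρ_c)/ρ_m.
e = Δ ρ_m/(ρ_m − ρ_c) = 0.939 km × 3.25/0.58 = 5.26 km.

5.26 km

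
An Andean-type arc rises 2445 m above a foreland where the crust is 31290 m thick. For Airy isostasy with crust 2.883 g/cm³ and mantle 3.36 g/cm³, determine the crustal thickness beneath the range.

Root depth r = h ρ_c / (ρ_m − ρ_c) = 2445 m × 2.883 / 0.477 = 14780 m.
Total thickness = T + h + r = 31290 m + 2445 m + 14780 m = 48500 m.

48500 m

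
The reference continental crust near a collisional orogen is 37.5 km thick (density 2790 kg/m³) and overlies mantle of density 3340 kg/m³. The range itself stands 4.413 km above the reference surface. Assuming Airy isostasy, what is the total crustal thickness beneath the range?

Root depth r = h ρ_c / (ρ_m − ρ_c) = 4.413 km × 2790 / 550 = 22.39 km.
Total thickness = T + h + r = 37.5 km + 4.413 km + 22.39 km = 64.3 km.

64.3 km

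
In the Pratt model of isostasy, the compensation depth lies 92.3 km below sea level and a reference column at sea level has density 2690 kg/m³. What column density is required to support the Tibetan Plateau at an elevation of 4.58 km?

Pratt balance: ρ_ref D = ρ (D + h).
ρ = ρ_ref D/(D + h) = 2690 × 92.3 km/(92.3 km + 4.58 km) = 2560 kg/m³.

2560 kg/m³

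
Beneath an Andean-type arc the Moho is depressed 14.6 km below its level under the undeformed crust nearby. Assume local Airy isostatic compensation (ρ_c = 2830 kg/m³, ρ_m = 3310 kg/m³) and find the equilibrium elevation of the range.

Balancing pressure at the compensation depth: ρ_c h = (ρ_m − ρ_c) r.
h = r (ρ_m − ρ_c) / ρ_c = 14.6 km × (3310 − 2830) / 2830 = 2.48 km.

2.48 km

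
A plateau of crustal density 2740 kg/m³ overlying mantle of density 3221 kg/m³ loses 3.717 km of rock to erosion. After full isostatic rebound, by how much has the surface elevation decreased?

Rebound u = e ρ_c/ρ_m = 3.717 km × 2740/3221 = 3.162 km.
Net surface drop = e − u = 3.717 km − 3.162 km = e (ρ_m − ρ_c)/ρ_m = 0.555 km.

0.555 km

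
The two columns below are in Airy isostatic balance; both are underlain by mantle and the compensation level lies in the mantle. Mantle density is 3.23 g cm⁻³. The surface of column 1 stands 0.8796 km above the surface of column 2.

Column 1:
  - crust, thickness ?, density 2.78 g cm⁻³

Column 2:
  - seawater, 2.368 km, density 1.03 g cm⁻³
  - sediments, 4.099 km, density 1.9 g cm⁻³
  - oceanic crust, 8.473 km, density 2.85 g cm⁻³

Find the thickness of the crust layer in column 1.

37.2 km

Take the compensation level at the base of the deeper column (depth z_c below the surface of column 1) and equate Σ ρ_i t_i down to z_c; mantle fills any gap and the z_c terms cancel.
Column 1: x×2.78 + (z_c − 0 − x)×3.23
Column 2: 0.8796×0 + 2.368×1.03 + 4.099×1.9 + 8.473×2.85 + (z_c − 0.8796 − 14.94)×3.23
The z_c×3.23 term appears on both sides and cancels. Collect the known terms of each column as K = Σ(ρt)_known − 3.23 × (depth of known layers): K_1 = 0 − 3.23×0 = 0; K_2 = 34.37519 − 3.23×(0.8796 + 14.94) = −16.722118.
Balance: K_1 − x×(3.23 − 2.78) = K_2, so x = (K_1 − K_2)/(3.23 − 2.78) = 16.7221/0.45 = 37.2 km.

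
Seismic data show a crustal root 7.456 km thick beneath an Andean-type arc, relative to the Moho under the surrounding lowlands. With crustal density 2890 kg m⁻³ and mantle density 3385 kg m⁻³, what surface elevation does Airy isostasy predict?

Isostatic balance requires: ρ_c h = (ρ_m − ρ_c) r.
h = r (ρ_m − ρ_c) / ρ_c = 7.456 km × (3385 − 2890) / 2890 = 1.28 km.

1.28 km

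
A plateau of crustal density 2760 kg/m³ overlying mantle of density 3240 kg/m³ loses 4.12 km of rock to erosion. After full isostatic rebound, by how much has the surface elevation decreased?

Rebound u = e ρ_c/ρ_m = 4.12 km × 2760/3240 = 3.51 km.
Net surface drop = e − u = 4.12 km − 3.51 km = e (ρ_m − ρ_c)/ρ_m = 0.61 km.

0.61 km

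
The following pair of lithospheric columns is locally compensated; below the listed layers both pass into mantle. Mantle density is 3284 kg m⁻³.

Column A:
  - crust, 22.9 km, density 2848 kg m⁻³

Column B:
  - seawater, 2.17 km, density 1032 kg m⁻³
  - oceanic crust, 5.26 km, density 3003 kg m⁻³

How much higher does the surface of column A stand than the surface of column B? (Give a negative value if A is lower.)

1.1 km

For any compensation level in the mantle, the mantle terms cancel and isostasy reduces to e = (Σt_A − Σt_B) − (Σ(ρt)_A − Σ(ρt)_B) / ρ_m.
Σt_A = 22.9 km; Σt_B = 7.43 km; Σ(ρt)_A = 65219.2; Σ(ρt)_B = 18035.22 (in km·kg m⁻³).
e = (22.9 − 7.43) − (65219.2 − 18035.22) / 3284 = 1.1 km.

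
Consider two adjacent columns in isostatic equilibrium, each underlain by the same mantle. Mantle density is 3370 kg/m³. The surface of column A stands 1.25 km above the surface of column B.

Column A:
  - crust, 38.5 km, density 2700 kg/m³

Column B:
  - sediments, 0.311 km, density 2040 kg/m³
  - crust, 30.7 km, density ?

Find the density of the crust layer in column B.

2680 kg/m³

Take the compensation level at the base of the deeper column (depth z_c below the surface of column A) and equate Σ ρ_i t_i down to z_c; mantle fills any gap and the z_c terms cancel.
Column A: 38.5×2700 + (z_c − 38.5)×3370
Column B: 1.25×0 + 0.311×2040 + 30.7×ρ + (z_c − 1.25 − 31.011)×3370
The z_c×3370 term appears on both sides and cancels. Collect the known terms of each column as K = Σ(ρt)_known − 3370 × (depth of known layers): K_A = 103950 − 3370×38.5 = −25795; K_B = 634.44 − 3370×(1.25 + 31.011) = −108085.13.
Balance: K_A = K_B + 30.7×ρ, so ρ = (K_A − K_B)/30.7 = 82290.1/30.7 = 2680 kg/m³.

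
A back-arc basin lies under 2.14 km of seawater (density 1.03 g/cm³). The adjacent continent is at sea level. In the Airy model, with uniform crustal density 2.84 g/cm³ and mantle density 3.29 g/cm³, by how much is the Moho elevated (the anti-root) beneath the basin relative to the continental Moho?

Equating mass per unit area of the two columns: replacing crust with seawater at the top is compensated by replacing crust with mantle at the base: d (ρ_c − ρ_w) = a (ρ_m − ρ_c).
a = d (ρ_c − ρ_w)/(ρ_m − ρ_c) = 2.14 km × 1.81/0.45 = 8.61 km.

8.61 km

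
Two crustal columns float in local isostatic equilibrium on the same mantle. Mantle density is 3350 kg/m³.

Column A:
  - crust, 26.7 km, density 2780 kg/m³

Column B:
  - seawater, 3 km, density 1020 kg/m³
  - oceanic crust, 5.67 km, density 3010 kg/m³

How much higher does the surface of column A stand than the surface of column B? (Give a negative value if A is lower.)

1.88 km

For any compensation level in the mantle, the mantle terms cancel and isostasy reduces to e = (Σt_A − Σt_B) − (Σ(ρt)_A − Σ(ρt)_B) / ρ_m.
Σt_A = 26.7 km; Σt_B = 8.67 km; Σ(ρt)_A = 74226; Σ(ρt)_B = 20126.7 (in km·kg/m³).
e = (26.7 − 8.67) − (74226 − 20126.7) / 3350 = 1.88 km.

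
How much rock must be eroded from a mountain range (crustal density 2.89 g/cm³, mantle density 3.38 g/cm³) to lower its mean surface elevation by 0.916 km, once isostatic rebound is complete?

6.32 km

Net drop Δ = e − u = e − e ρ_c/ρ_m = e (ρ_m − ρ_c)/ρ_m.
e = Δ ρ_m/(ρ_m − ρ_c) = 0.916 km × 3.38/0.49 = 6.32 km.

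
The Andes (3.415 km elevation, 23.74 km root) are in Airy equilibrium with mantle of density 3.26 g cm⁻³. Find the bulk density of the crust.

2.85 g cm⁻³

ρ_c h = (ρ_m − ρ_c) r → ρ_c (h + r) = ρ_m r → ρ_c = ρ_m r / (h + r).
ρ_c = 3.26 × 23.74 km / (3.415 km + 23.74 km) = 2.85 g cm⁻³.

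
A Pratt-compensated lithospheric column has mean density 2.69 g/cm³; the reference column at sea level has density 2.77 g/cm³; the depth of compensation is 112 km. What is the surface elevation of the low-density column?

3.33 km

ρ_ref D = ρ (D + h) → h = D (ρ_ref − ρ)/ρ.
h = 112 km × (2.77 − 2.69)/2.69 = 3.33 km.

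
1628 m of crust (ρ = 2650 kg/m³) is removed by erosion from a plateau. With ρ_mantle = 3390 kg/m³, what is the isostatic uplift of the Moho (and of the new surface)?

Unloading: uplift u = e ρ_c/ρ_m = 1628 m × 2650/3390 = 1270 m.

1270 m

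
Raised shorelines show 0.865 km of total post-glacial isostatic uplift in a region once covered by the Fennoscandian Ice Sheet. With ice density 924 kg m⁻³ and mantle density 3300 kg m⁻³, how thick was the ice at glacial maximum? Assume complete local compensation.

3.09 km

u = t ρ_ice/ρ_m → t = u ρ_m/ρ_ice = 0.865 km × 3300/924 = 3.09 km.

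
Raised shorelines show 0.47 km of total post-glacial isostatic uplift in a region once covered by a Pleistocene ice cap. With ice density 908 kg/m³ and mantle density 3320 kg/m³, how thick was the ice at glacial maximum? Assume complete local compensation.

1.72 km

u = t ρ_ice/ρ_m → t = u ρ_m/ρ_ice = 0.47 km × 3320/908 = 1.72 km.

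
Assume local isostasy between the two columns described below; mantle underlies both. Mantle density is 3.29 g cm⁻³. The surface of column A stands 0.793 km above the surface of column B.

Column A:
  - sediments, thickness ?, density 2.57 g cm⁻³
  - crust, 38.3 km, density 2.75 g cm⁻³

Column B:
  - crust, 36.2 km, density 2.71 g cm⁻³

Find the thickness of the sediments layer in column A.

4.06 km

Take the compensation level at the base of the deeper column (depth z_c below the surface of column A) and equate Σ ρ_i t_i down to z_c; mantle fills any gap and the z_c terms cancel.
Column A: x×2.57 + 38.3×2.75 + (z_c − 38.3 − x)×3.29
Column B: 0.793×0 + 36.2×2.71 + (z_c − 0.793 − 36.2)×3.29
The z_c×3.29 term appears on both sides and cancels. Collect the known terms of each column as K = Σ(ρt)_known − 3.29 × (depth of known layers): K_A = 105.325 − 3.29×38.3 = −20.682; K_B = 98.102 − 3.29×(0.793 + 36.2) = −23.60497.
Balance: K_A − x×(3.29 − 2.57) = K_B, so x = (K_A − K_B)/(3.29 − 2.57) = 2.92297/0.72 = 4.06 km.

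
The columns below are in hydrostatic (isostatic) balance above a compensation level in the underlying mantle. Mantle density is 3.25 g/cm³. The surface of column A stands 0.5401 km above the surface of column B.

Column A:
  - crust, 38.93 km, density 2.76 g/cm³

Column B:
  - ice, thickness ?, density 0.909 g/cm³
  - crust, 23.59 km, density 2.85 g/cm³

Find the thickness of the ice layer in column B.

Take the compensation level at the base of the deeper column (depth z_c below the surface of column A) and equate Σ ρ_i t_i down to z_c; mantle fills any gap and the z_c terms cancel.
Column A: 38.93×2.76 + (z_c − 38.93)×3.25
Column B: 0.5401×0 + x×0.909 + 23.59×2.85 + (z_c − 0.5401 − 23.59 − x)×3.25
The z_c×3.25 term appears on both sides and cancels. Collect the known terms of each column as K = Σ(ρt)_known − 3.25 × (depth of known layers): K_A = 107.4468 − 3.25×38.93 = −19.0757; K_B = 67.2315 − 3.25×(0.5401 + 23.59) = −11.191325.
Balance: K_A = K_B − x×(3.25 − 0.909), so x = (K_B − K_A)/(3.25 − 0.909) = 7.88437/2.341 = 3.37 km.

3.37 km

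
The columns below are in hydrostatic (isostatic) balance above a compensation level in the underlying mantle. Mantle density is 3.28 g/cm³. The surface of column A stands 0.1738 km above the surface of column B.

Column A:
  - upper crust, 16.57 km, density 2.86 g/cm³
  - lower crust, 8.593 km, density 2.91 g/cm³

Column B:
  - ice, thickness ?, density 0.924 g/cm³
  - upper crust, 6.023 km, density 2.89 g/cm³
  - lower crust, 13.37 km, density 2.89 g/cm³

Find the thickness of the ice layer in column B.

0.851 km

Take the compensation level at the base of the deeper column (depth z_c below the surface of column A) and equate Σ ρ_i t_i down to z_c; mantle fills any gap and the z_c terms cancel.
Column A: 16.57×2.86 + 8.593×2.91 + (z_c − 25.163)×3.28
Column B: 0.1738×0 + x×0.924 + 6.023×2.89 + 13.37×2.89 + (z_c − 0.1738 − 19.393 − x)×3.28
The z_c×3.28 term appears on both sides and cancels. Collect the known terms of each column as K = Σ(ρt)_known − 3.28 × (depth of known layers): K_A = 72.39583 − 3.28×25.163 = −10.13881; K_B = 56.04577 − 3.28×(0.1738 + 19.393) = −8.133334.
Balance: K_A = K_B − x×(3.28 − 0.924), so x = (K_B − K_A)/(3.28 − 0.924) = 2.00548/2.356 = 0.851 km.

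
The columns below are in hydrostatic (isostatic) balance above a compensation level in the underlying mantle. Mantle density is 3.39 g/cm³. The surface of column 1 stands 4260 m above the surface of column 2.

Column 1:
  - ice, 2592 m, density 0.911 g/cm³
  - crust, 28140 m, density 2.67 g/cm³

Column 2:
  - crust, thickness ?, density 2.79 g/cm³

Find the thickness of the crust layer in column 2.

20400 m

Take the compensation level at the base of the deeper column (depth z_c below the surface of column 1) and equate Σ ρ_i t_i down to z_c; mantle fills any gap and the z_c terms cancel.
Column 1: 2592×0.911 + 28140×2.67 + (z_c − 30732)×3.39
Column 2: 4260×0 + x×2.79 + (z_c − 4260 − 0 − x)×3.39
The z_c×3.39 term appears on both sides and cancels. Collect the known terms of each column as K = Σ(ρt)_known − 3.39 × (depth of known layers): K_1 = 77495.112 − 3.39×30732 = −26686.368; K_2 = 0 − 3.39×(4260 + 0) = −14441.4.
Balance: K_1 = K_2 − x×(3.39 − 2.79), so x = (K_2 − K_1)/(3.39 − 2.79) = 12245/0.6 = 20400 m.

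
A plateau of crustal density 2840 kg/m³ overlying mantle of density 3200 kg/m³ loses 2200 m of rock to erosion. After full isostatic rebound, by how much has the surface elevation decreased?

Rebound u = e ρ_c/ρ_m = 2200 m × 2840/3200 = 1952 m.
Net surface drop = e − u = 2200 m − 1952 m = e (ρ_m − ρ_c)/ρ_m = 248 m.

248 m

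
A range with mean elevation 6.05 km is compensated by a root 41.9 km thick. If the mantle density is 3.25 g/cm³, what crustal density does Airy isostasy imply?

ρ_c h = (ρ_m − ρ_c) r → ρ_c (h + r) = ρ_m r → ρ_c = ρ_m r / (h + r).
ρ_c = 3.25 × 41.9 km / (6.05 km + 41.9 km) = 2.84 g/cm³.

2.84 g/cm³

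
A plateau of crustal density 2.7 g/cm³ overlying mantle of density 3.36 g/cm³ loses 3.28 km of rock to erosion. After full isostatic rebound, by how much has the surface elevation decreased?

Rebound u = e ρ_c/ρ_m = 3.28 km × 2.7/3.36 = 2.636 km.
Net surface drop = e − u = 3.28 km − 2.636 km = e (ρ_m − ρ_c)/ρ_m = 0.644 km.

0.644 km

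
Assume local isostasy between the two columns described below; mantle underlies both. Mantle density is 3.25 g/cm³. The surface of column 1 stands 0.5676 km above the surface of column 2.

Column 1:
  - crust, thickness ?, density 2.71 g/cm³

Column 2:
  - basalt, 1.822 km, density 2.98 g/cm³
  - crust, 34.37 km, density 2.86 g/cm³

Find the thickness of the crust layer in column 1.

29.1 km

Take the compensation level at the base of the deeper column (depth z_c below the surface of column 1) and equate Σ ρ_i t_i down to z_c; mantle fills any gap and the z_c terms cancel.
Column 1: x×2.71 + (z_c − 0 − x)×3.25
Column 2: 0.5676×0 + 1.822×2.98 + 34.37×2.86 + (z_c − 0.5676 − 36.192)×3.25
The z_c×3.25 term appears on both sides and cancels. Collect the known terms of each column as K = Σ(ρt)_known − 3.25 × (depth of known layers): K_1 = 0 − 3.25×0 = 0; K_2 = 103.72776 − 3.25×(0.5676 + 36.192) = −15.74094.
Balance: K_1 − x×(3.25 − 2.71) = K_2, so x = (K_1 − K_2)/(3.25 − 2.71) = 15.7409/0.54 = 29.1 km.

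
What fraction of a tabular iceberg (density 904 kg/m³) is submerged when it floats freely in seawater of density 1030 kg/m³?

Submerged fraction = ρ_obj/ρ_fluid = 904/1030 = 0.878.

0.878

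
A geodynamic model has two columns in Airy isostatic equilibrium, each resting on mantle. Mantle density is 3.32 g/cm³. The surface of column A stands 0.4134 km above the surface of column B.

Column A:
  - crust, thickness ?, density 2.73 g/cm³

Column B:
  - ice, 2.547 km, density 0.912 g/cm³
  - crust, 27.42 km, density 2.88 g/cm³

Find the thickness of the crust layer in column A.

Take the compensation level at the base of the deeper column (depth z_c below the surface of column A) and equate Σ ρ_i t_i down to z_c; mantle fills any gap and the z_c terms cancel.
Column A: x×2.73 + (z_c − 0 − x)×3.32
Column B: 0.4134×0 + 2.547×0.912 + 27.42×2.88 + (z_c − 0.4134 − 29.967)×3.32
The z_c×3.32 term appears on both sides and cancels. Collect the known terms of each column as K = Σ(ρt)_known − 3.32 × (depth of known layers): K_A = 0 − 3.32×0 = 0; K_B = 81.292464 − 3.32×(0.4134 + 29.967) = −19.570464.
Balance: K_A − x×(3.32 − 2.73) = K_B, so x = (K_A − K_B)/(3.32 − 2.73) = 19.5705/0.59 = 33.2 km.

33.2 km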